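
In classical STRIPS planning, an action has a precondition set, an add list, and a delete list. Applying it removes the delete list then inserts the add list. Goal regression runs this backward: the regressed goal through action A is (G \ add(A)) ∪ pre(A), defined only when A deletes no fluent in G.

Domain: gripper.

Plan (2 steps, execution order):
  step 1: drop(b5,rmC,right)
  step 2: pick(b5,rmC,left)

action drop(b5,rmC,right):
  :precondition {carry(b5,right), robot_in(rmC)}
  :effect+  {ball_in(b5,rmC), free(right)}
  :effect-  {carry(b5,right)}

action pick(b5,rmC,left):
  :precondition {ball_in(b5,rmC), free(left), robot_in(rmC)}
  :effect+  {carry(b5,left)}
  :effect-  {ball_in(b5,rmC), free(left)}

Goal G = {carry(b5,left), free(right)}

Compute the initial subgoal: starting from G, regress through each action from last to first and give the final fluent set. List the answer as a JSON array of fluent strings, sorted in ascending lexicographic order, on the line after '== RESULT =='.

Work backward from the goal:
  through step 2 (pick(b5,rmC,left)): drop {carry(b5,left)}, keep {free(right)}, require {ball_in(b5,rmC), free(left), robot_in(rmC)}
    → {ball_in(b5,rmC), free(left), free(right), robot_in(rmC)}
  through step 1 (drop(b5,rmC,right)): drop {ball_in(b5,rmC), free(right)}, keep {free(left), robot_in(rmC)}, require {carry(b5,right), robot_in(rmC)}
    → {carry(b5,right), free(left), robot_in(rmC)}

== RESULT ==
["carry(b5,right)", "free(left)", "robot_in(rmC)"]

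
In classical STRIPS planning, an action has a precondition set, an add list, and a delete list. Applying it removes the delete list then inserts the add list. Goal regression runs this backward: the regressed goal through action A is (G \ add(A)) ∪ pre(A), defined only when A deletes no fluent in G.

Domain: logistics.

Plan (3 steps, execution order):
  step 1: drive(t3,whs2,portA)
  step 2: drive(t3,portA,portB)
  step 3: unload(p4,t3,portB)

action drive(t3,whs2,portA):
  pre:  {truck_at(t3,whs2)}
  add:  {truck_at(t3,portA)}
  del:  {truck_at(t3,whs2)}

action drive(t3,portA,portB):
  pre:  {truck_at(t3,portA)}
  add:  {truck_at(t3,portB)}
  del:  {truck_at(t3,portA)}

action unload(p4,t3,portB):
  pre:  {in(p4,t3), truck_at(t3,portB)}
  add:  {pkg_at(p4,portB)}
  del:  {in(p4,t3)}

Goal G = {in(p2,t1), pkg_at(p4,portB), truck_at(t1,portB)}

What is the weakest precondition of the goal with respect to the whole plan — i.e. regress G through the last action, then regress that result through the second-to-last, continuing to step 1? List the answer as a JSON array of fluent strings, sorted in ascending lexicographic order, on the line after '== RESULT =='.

Work backward from the goal:
  through step 3 (unload(p4,t3,portB)): drop {pkg_at(p4,portB)}, keep {in(p2,t1), truck_at(t1,portB)}, require {in(p4,t3), truck_at(t3,portB)}
    → {in(p2,t1), in(p4,t3), truck_at(t1,portB), truck_at(t3,portB)}
  through step 2 (drive(t3,portA,portB)): drop {truck_at(t3,portB)}, keep {in(p2,t1), in(p4,t3), truck_at(t1,portB)}, require {truck_at(t3,portA)}
    → {in(p2,t1), in(p4,t3), truck_at(t1,portB), truck_at(t3,portA)}
  through step 1 (drive(t3,whs2,portA)): drop {truck_at(t3,portA)}, keep {in(p2,t1), in(p4,t3), truck_at(t1,portB)}, require {truck_at(t3,whs2)}
    → {in(p2,t1), in(p4,t3), truck_at(t1,portB), truck_at(t3,whs2)}

== RESULT ==
["in(p2,t1)", "in(p4,t3)", "truck_at(t1,portB)", "truck_at(t3,whs2)"]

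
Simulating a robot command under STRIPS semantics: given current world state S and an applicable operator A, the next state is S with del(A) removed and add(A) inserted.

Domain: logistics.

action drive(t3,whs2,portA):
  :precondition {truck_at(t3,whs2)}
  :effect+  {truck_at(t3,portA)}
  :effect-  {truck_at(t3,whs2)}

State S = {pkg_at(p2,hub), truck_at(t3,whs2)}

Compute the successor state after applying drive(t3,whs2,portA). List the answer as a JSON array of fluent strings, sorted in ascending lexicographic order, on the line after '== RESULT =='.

Compute (S \ del) ∪ add:
  pre ⊆ S: {truck_at(t3,whs2)} ⊆ S  — applicable
  S \ del = {pkg_at(p2,hub)}
  ∪ add   = {pkg_at(p2,hub), truck_at(t3,portA)}

== RESULT ==
["pkg_at(p2,hub)", "truck_at(t3,portA)"]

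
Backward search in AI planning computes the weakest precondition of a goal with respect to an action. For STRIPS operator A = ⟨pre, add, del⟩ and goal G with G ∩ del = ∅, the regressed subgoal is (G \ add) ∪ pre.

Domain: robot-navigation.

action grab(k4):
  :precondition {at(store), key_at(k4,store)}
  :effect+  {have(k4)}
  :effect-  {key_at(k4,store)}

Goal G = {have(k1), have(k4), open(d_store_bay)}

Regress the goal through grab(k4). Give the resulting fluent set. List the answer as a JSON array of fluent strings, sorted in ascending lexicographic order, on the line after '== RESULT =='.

Regress:
  G ∩ del = {}  (empty — regression defined)
  G \ add = {have(k1), have(k4), open(d_store_bay)} \ {have(k4)} = {have(k1), open(d_store_bay)}
  ∪ pre   = {have(k1), open(d_store_bay)} ∪ {at(store), key_at(k4,store)}
          = {at(store), have(k1), key_at(k4,store), open(d_store_bay)}

== RESULT ==
["at(store)", "have(k1)", "key_at(k4,store)", "open(d_store_bay)"]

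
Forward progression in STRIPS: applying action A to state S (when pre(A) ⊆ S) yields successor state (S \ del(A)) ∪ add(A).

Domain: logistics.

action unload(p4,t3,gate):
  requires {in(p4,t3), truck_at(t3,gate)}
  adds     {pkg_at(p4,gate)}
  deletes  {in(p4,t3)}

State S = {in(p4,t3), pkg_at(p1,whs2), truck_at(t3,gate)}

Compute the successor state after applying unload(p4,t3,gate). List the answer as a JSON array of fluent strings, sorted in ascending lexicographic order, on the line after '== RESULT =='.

Progress:
  pre ⊆ S: {in(p4,t3), truck_at(t3,gate)} ⊆ S  — applicable
  S \ del = {pkg_at(p1,whs2), truck_at(t3,gate)}
  ∪ add   = {pkg_at(p1,whs2), pkg_at(p4,gate), truck_at(t3,gate)}

== RESULT ==
["pkg_at(p1,whs2)", "pkg_at(p4,gate)", "truck_at(t3,gate)"]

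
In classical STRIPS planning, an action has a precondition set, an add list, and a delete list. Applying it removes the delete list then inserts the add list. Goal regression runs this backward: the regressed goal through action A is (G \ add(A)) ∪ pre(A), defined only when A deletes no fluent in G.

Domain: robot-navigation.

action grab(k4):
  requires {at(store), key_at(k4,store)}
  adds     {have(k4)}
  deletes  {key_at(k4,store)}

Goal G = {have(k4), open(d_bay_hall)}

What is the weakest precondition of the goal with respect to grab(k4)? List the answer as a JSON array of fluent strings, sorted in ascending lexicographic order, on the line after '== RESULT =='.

Compute (G \ add) ∪ pre:
  G ∩ del = {}  (empty — regression defined)
  G \ add = {have(k4), open(d_bay_hall)} \ {have(k4)} = {open(d_bay_hall)}
  ∪ pre   = {open(d_bay_hall)} ∪ {at(store), key_at(k4,store)}
          = {at(store), key_at(k4,store), open(d_bay_hall)}

== RESULT ==
["at(store)", "key_at(k4,store)", "open(d_bay_hall)"]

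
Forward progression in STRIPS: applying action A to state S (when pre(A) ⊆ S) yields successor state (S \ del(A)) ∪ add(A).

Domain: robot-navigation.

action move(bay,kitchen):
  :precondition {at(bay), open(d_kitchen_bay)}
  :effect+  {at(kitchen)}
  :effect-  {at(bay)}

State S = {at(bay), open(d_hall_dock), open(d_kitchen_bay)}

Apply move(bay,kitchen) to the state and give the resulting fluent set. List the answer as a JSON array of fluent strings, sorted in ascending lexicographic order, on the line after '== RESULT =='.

Compute (S \ del) ∪ add:
  pre ⊆ S: {at(bay), open(d_kitchen_bay)} ⊆ S  — applicable
  S \ del = {open(d_hall_dock), open(d_kitchen_bay)}
  ∪ add   = {at(kitchen), open(d_hall_dock), open(d_kitchen_bay)}

== RESULT ==
["at(kitchen)", "open(d_hall_dock)", "open(d_kitchen_bay)"]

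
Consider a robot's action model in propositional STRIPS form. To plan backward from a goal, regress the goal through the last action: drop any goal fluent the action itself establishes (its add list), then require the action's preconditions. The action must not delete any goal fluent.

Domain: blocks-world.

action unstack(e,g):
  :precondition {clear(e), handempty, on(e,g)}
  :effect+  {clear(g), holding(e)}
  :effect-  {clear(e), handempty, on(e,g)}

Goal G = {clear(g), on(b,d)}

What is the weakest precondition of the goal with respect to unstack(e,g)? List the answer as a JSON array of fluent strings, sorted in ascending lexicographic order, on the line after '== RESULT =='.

Compute (G \ add) ∪ pre:
  G ∩ del = {}  (empty — regression defined)
  G \ add = {clear(g), on(b,d)} \ {clear(g), holding(e)} = {on(b,d)}
  ∪ pre   = {on(b,d)} ∪ {clear(e), handempty, on(e,g)}
          = {clear(e), handempty, on(b,d), on(e,g)}

== RESULT ==
["clear(e)", "handempty", "on(b,d)", "on(e,g)"]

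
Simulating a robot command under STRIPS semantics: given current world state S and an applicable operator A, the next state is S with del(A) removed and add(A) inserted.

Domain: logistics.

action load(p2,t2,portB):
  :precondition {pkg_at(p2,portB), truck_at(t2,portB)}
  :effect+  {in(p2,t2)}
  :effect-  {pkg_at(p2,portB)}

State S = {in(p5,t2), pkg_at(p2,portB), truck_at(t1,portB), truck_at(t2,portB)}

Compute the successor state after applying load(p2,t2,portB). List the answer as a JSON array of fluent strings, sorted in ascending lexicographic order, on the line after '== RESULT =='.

Progress:
  pre ⊆ S: {pkg_at(p2,portB), truck_at(t2,portB)} ⊆ S  — applicable
  S \ del = {in(p5,t2), truck_at(t1,portB), truck_at(t2,portB)}
  ∪ add   = {in(p2,t2), in(p5,t2), truck_at(t1,portB), truck_at(t2,portB)}

== RESULT ==
["in(p2,t2)", "in(p5,t2)", "truck_at(t1,portB)", "truck_at(t2,portB)"]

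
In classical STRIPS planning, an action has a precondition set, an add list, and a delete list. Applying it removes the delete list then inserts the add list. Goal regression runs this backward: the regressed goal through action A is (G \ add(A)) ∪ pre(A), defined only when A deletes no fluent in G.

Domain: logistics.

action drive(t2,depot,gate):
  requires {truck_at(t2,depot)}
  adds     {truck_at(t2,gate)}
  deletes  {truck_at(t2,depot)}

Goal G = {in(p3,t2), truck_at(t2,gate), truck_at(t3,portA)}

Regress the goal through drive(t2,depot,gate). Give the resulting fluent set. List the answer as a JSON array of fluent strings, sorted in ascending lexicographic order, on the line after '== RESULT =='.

Compute (G \ add) ∪ pre:
  G ∩ del = {}  (empty — regression defined)
  G \ add = {in(p3,t2), truck_at(t2,gate), truck_at(t3,portA)} \ {truck_at(t2,gate)} = {in(p3,t2), truck_at(t3,portA)}
  ∪ pre   = {in(p3,t2), truck_at(t3,portA)} ∪ {truck_at(t2,depot)}
          = {in(p3,t2), truck_at(t2,depot), truck_at(t3,portA)}

== RESULT ==
["in(p3,t2)", "truck_at(t2,depot)", "truck_at(t3,portA)"]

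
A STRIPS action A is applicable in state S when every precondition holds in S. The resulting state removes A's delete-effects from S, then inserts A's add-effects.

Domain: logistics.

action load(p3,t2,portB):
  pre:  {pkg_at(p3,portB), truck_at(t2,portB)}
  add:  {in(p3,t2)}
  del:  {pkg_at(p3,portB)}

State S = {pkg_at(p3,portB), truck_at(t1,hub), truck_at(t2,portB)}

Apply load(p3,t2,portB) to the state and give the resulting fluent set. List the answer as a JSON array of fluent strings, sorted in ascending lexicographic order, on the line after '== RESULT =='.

Progress:
  pre ⊆ S: {pkg_at(p3,portB), truck_at(t2,portB)} ⊆ S  — applicable
  S \ del = {truck_at(t1,hub), truck_at(t2,portB)}
  ∪ add   = {in(p3,t2), truck_at(t1,hub), truck_at(t2,portB)}

== RESULT ==
["in(p3,t2)", "truck_at(t1,hub)", "truck_at(t2,portB)"]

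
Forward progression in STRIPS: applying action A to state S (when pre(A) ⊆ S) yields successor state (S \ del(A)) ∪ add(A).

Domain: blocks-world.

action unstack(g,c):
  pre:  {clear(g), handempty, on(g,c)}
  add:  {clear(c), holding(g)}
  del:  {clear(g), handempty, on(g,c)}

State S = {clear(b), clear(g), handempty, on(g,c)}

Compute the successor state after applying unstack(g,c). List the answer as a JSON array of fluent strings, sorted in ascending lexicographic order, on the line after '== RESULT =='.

Compute (S \ del) ∪ add:
  pre ⊆ S: {clear(g), handempty, on(g,c)} ⊆ S  — applicable
  S \ del = {clear(b)}
  ∪ add   = {clear(b), clear(c), holding(g)}

== RESULT ==
["clear(b)", "clear(c)", "holding(g)"]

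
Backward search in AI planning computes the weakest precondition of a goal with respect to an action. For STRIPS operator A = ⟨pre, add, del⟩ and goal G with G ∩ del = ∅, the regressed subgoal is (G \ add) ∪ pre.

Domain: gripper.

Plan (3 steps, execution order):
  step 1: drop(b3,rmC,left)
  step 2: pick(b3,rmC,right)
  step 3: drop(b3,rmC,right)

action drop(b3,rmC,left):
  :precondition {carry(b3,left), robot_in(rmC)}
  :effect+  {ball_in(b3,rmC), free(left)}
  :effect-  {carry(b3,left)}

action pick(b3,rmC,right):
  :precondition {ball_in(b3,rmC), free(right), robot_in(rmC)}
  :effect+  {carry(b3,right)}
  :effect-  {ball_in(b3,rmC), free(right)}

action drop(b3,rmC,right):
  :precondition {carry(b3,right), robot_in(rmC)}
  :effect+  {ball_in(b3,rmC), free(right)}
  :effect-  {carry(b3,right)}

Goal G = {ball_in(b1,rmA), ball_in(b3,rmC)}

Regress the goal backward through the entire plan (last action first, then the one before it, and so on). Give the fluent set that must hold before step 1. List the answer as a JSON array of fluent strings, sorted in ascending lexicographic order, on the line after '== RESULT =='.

Regress step by step:
  through step 3 (drop(b3,rmC,right)): drop {ball_in(b3,rmC)}, keep {ball_in(b1,rmA)}, require {carry(b3,right), robot_in(rmC)}
    → {ball_in(b1,rmA), carry(b3,right), robot_in(rmC)}
  through step 2 (pick(b3,rmC,right)): drop {carry(b3,right)}, keep {ball_in(b1,rmA), robot_in(rmC)}, require {ball_in(b3,rmC), free(right), robot_in(rmC)}
    → {ball_in(b1,rmA), ball_in(b3,rmC), free(right), robot_in(rmC)}
  through step 1 (drop(b3,rmC,left)): drop {ball_in(b3,rmC)}, keep {ball_in(b1,rmA), free(right), robot_in(rmC)}, require {carry(b3,left), robot_in(rmC)}
    → {ball_in(b1,rmA), carry(b3,left), free(right), robot_in(rmC)}

== RESULT ==
["ball_in(b1,rmA)", "carry(b3,left)", "free(right)", "robot_in(rmC)"]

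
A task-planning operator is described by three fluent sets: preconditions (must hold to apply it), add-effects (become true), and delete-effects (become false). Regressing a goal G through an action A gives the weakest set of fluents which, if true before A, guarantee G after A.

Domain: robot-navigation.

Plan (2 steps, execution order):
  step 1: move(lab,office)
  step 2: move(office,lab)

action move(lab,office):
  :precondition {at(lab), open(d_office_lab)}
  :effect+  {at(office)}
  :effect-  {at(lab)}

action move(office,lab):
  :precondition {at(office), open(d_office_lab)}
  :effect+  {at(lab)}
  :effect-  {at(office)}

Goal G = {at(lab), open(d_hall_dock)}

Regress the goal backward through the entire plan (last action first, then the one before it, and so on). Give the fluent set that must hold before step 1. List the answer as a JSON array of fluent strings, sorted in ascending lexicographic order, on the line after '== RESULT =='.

Work backward from the goal:
  through step 2 (move(office,lab)): drop {at(lab)}, keep {open(d_hall_dock)}, require {at(office), open(d_office_lab)}
    → {at(office), open(d_hall_dock), open(d_office_lab)}
  through step 1 (move(lab,office)): drop {at(office)}, keep {open(d_hall_dock), open(d_office_lab)}, require {at(lab), open(d_office_lab)}
    → {at(lab), open(d_hall_dock), open(d_office_lab)}

== RESULT ==
["at(lab)", "open(d_hall_dock)", "open(d_office_lab)"]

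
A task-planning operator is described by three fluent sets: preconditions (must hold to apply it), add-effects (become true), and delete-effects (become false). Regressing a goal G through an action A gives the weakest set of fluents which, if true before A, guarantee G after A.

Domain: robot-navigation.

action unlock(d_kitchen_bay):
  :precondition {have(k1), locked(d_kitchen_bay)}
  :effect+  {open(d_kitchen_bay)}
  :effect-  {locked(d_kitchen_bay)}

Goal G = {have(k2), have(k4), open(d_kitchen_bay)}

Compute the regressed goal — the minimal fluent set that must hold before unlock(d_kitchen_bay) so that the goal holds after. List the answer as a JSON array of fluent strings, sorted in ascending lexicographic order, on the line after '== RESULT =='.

Regress:
  G ∩ del = {}  (empty — regression defined)
  G \ add = {have(k2), have(k4), open(d_kitchen_bay)} \ {open(d_kitchen_bay)} = {have(k2), have(k4)}
  ∪ pre   = {have(k2), have(k4)} ∪ {have(k1), locked(d_kitchen_bay)}
          = {have(k1), have(k2), have(k4), locked(d_kitchen_bay)}

== RESULT ==
["have(k1)", "have(k2)", "have(k4)", "locked(d_kitchen_bay)"]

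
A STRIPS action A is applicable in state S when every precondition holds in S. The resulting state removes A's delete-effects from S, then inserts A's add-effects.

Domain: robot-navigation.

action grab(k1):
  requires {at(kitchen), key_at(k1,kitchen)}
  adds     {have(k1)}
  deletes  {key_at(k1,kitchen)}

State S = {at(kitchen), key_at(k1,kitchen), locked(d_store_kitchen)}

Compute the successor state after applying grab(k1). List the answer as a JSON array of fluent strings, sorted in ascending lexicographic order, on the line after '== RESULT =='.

Progress:
  pre ⊆ S: {at(kitchen), key_at(k1,kitchen)} ⊆ S  — applicable
  S \ del = {at(kitchen), locked(d_store_kitchen)}
  ∪ add   = {at(kitchen), have(k1), locked(d_store_kitchen)}

== RESULT ==
["at(kitchen)", "have(k1)", "locked(d_store_kitchen)"]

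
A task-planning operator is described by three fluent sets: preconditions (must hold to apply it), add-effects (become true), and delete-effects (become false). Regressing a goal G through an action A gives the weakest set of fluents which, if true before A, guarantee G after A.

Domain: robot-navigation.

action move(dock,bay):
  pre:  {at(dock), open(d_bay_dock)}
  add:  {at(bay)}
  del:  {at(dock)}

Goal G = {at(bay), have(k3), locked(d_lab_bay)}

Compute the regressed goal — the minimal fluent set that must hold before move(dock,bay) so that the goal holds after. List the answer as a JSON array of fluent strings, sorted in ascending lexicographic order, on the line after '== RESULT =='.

Compute (G \ add) ∪ pre:
  G ∩ del = {}  (empty — regression defined)
  G \ add = {at(bay), have(k3), locked(d_lab_bay)} \ {at(bay)} = {have(k3), locked(d_lab_bay)}
  ∪ pre   = {have(k3), locked(d_lab_bay)} ∪ {at(dock), open(d_bay_dock)}
          = {at(dock), have(k3), locked(d_lab_bay), open(d_bay_dock)}

== RESULT ==
["at(dock)", "have(k3)", "locked(d_lab_bay)", "open(d_bay_dock)"]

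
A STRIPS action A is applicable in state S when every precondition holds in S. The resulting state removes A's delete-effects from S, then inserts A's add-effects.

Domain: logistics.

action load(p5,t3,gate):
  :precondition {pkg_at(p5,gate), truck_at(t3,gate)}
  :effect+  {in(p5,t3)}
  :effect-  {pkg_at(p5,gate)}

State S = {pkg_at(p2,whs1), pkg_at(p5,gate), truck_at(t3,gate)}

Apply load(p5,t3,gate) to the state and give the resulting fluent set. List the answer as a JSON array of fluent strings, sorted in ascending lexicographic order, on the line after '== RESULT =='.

Compute (S \ del) ∪ add:
  pre ⊆ S: {pkg_at(p5,gate), truck_at(t3,gate)} ⊆ S  — applicable
  S \ del = {pkg_at(p2,whs1), truck_at(t3,gate)}
  ∪ add   = {in(p5,t3), pkg_at(p2,whs1), truck_at(t3,gate)}

== RESULT ==
["in(p5,t3)", "pkg_at(p2,whs1)", "truck_at(t3,gate)"]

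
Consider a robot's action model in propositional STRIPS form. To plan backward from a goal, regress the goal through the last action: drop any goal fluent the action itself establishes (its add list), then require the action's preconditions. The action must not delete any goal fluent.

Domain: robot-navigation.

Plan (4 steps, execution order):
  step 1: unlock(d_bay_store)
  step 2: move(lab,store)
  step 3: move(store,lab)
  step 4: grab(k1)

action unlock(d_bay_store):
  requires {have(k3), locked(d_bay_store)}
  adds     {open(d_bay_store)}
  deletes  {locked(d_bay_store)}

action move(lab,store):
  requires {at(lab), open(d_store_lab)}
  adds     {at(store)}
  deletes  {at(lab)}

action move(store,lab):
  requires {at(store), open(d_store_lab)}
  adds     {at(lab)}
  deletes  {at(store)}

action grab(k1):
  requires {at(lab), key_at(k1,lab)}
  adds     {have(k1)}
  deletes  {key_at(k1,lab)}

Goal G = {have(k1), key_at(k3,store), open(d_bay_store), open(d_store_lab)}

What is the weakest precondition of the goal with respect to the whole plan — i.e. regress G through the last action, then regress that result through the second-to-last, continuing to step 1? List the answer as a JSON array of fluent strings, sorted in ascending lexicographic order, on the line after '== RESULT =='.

Work backward from the goal:
  through step 4 (grab(k1)): drop {have(k1)}, keep {key_at(k3,store), open(d_bay_store), open(d_store_lab)}, require {at(lab), key_at(k1,lab)}
    → {at(lab), key_at(k1,lab), key_at(k3,store), open(d_bay_store), open(d_store_lab)}
  through step 3 (move(store,lab)): drop {at(lab)}, keep {key_at(k1,lab), key_at(k3,store), open(d_bay_store), open(d_store_lab)}, require {at(store), open(d_store_lab)}
    → {at(store), key_at(k1,lab), key_at(k3,store), open(d_bay_store), open(d_store_lab)}
  through step 2 (move(lab,store)): drop {at(store)}, keep {key_at(k1,lab), key_at(k3,store), open(d_bay_store), open(d_store_lab)}, require {at(lab), open(d_store_lab)}
    → {at(lab), key_at(k1,lab), key_at(k3,store), open(d_bay_store), open(d_store_lab)}
  through step 1 (unlock(d_bay_store)): drop {open(d_bay_store)}, keep {at(lab), key_at(k1,lab), key_at(k3,store), open(d_store_lab)}, require {have(k3), locked(d_bay_store)}
    → {at(lab), have(k3), key_at(k1,lab), key_at(k3,store), locked(d_bay_store), open(d_store_lab)}

== RESULT ==
["at(lab)", "have(k3)", "key_at(k1,lab)", "key_at(k3,store)", "locked(d_bay_store)", "open(d_store_lab)"]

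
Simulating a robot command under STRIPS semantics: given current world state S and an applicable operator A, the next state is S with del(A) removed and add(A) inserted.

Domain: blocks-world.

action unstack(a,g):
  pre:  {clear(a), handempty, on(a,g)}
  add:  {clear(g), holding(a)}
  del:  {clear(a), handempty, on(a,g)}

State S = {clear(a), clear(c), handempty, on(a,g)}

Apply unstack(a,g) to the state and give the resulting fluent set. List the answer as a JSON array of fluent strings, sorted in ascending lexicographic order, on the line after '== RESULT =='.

Compute (S \ del) ∪ add:
  pre ⊆ S: {clear(a), handempty, on(a,g)} ⊆ S  — applicable
  S \ del = {clear(c)}
  ∪ add   = {clear(c), clear(g), holding(a)}

== RESULT ==
["clear(c)", "clear(g)", "holding(a)"]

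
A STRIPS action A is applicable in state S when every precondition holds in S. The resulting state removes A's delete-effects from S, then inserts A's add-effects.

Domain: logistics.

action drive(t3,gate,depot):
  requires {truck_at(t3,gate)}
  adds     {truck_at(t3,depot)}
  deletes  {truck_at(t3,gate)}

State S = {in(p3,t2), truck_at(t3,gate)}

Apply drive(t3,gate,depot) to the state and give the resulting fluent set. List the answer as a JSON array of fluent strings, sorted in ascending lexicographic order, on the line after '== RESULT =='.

Compute (S \ del) ∪ add:
  pre ⊆ S: {truck_at(t3,gate)} ⊆ S  — applicable
  S \ del = {in(p3,t2)}
  ∪ add   = {in(p3,t2), truck_at(t3,depot)}

== RESULT ==
["in(p3,t2)", "truck_at(t3,depot)"]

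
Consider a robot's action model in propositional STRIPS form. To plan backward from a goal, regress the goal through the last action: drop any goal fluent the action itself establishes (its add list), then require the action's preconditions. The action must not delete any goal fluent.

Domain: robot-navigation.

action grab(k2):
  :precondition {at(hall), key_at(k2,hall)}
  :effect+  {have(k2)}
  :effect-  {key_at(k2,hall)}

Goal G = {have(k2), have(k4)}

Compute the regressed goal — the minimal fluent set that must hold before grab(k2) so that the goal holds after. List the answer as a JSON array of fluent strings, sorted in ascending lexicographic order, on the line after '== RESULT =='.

Compute (G \ add) ∪ pre:
  G ∩ del = {}  (empty — regression defined)
  G \ add = {have(k2), have(k4)} \ {have(k2)} = {have(k4)}
  ∪ pre   = {have(k4)} ∪ {at(hall), key_at(k2,hall)}
          = {at(hall), have(k4), key_at(k2,hall)}

== RESULT ==
["at(hall)", "have(k4)", "key_at(k2,hall)"]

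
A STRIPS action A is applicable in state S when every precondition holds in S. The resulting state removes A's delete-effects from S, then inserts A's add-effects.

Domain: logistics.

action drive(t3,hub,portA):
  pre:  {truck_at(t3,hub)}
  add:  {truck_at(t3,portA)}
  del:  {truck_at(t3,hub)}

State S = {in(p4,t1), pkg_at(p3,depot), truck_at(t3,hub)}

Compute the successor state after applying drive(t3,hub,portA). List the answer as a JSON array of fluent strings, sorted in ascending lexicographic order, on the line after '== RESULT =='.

Progress:
  pre ⊆ S: {truck_at(t3,hub)} ⊆ S  — applicable
  S \ del = {in(p4,t1), pkg_at(p3,depot)}
  ∪ add   = {in(p4,t1), pkg_at(p3,depot), truck_at(t3,portA)}

== RESULT ==
["in(p4,t1)", "pkg_at(p3,depot)", "truck_at(t3,portA)"]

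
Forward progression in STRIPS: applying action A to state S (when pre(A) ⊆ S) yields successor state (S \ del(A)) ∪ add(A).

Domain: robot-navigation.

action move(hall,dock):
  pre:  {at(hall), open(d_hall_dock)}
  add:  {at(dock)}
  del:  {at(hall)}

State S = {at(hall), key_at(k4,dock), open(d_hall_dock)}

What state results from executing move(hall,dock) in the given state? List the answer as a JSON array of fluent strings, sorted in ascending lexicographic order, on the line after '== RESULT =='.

Compute (S \ del) ∪ add:
  pre ⊆ S: {at(hall), open(d_hall_dock)} ⊆ S  — applicable
  S \ del = {key_at(k4,dock), open(d_hall_dock)}
  ∪ add   = {at(dock), key_at(k4,dock), open(d_hall_dock)}

== RESULT ==
["at(dock)", "key_at(k4,dock)", "open(d_hall_dock)"]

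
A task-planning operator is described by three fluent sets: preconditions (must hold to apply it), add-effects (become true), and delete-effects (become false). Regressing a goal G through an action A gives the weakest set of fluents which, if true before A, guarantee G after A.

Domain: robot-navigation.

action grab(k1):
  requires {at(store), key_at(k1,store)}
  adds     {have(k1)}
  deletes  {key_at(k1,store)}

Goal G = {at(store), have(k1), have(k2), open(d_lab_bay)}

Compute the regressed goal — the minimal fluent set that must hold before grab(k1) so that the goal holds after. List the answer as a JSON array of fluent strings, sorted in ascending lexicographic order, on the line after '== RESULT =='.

Compute (G \ add) ∪ pre:
  G ∩ del = {}  (empty — regression defined)
  G \ add = {at(store), have(k1), have(k2), open(d_lab_bay)} \ {have(k1)} = {at(store), have(k2), open(d_lab_bay)}
  ∪ pre   = {at(store), have(k2), open(d_lab_bay)} ∪ {at(store), key_at(k1,store)}
          = {at(store), have(k2), key_at(k1,store), open(d_lab_bay)}

== RESULT ==
["at(store)", "have(k2)", "key_at(k1,store)", "open(d_lab_bay)"]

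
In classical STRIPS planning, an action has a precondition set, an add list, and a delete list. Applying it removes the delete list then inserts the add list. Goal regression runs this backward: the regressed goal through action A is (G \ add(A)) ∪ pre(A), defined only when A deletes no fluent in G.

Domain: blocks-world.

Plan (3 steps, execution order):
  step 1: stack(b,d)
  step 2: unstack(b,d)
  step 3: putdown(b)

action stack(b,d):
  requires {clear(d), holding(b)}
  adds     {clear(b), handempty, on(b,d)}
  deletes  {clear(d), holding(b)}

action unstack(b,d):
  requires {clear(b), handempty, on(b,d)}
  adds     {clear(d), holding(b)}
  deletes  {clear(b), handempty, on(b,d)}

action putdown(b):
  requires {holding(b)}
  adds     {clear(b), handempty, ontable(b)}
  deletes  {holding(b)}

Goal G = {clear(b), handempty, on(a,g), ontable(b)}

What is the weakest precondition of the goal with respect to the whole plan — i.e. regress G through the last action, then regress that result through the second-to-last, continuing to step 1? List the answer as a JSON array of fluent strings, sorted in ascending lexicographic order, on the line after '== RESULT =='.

Work backward from the goal:
  through step 3 (putdown(b)): drop {clear(b), handempty, ontable(b)}, keep {on(a,g)}, require {holding(b)}
    → {holding(b), on(a,g)}
  through step 2 (unstack(b,d)): drop {holding(b)}, keep {on(a,g)}, require {clear(b), handempty, on(b,d)}
    → {clear(b), handempty, on(a,g), on(b,d)}
  through step 1 (stack(b,d)): drop {clear(b), handempty, on(b,d)}, keep {on(a,g)}, require {clear(d), holding(b)}
    → {clear(d), holding(b), on(a,g)}

== RESULT ==
["clear(d)", "holding(b)", "on(a,g)"]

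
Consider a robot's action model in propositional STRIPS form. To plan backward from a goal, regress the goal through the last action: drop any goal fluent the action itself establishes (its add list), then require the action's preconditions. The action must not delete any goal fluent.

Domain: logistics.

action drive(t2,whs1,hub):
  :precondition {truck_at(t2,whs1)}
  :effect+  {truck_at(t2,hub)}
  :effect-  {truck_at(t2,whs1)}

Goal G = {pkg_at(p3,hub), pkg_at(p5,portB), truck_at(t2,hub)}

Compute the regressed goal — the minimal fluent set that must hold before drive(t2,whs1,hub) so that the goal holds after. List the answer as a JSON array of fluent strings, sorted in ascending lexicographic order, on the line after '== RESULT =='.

Regress:
  G ∩ del = {}  (empty — regression defined)
  G \ add = {pkg_at(p3,hub), pkg_at(p5,portB), truck_at(t2,hub)} \ {truck_at(t2,hub)} = {pkg_at(p3,hub), pkg_at(p5,portB)}
  ∪ pre   = {pkg_at(p3,hub), pkg_at(p5,portB)} ∪ {truck_at(t2,whs1)}
          = {pkg_at(p3,hub), pkg_at(p5,portB), truck_at(t2,whs1)}

== RESULT ==
["pkg_at(p3,hub)", "pkg_at(p5,portB)", "truck_at(t2,whs1)"]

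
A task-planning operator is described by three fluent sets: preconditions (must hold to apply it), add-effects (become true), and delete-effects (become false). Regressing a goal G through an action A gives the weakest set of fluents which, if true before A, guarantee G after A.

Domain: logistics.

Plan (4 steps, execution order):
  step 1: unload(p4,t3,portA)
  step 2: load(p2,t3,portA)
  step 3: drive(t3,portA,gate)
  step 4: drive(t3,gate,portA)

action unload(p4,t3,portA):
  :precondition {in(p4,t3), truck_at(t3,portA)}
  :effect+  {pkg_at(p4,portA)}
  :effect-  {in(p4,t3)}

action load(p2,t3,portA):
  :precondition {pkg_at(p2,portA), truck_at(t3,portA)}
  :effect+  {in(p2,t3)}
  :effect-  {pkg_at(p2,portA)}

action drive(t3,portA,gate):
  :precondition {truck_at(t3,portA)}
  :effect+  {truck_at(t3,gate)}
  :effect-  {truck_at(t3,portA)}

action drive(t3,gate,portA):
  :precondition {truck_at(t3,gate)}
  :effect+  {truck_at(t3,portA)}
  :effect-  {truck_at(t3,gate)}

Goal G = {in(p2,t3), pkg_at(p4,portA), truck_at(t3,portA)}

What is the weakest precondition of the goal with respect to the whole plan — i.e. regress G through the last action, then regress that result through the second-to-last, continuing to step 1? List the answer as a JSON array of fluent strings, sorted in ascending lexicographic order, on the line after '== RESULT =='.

Regress step by step:
  through step 4 (drive(t3,gate,portA)): drop {truck_at(t3,portA)}, keep {in(p2,t3), pkg_at(p4,portA)}, require {truck_at(t3,gate)}
    → {in(p2,t3), pkg_at(p4,portA), truck_at(t3,gate)}
  through step 3 (drive(t3,portA,gate)): drop {truck_at(t3,gate)}, keep {in(p2,t3), pkg_at(p4,portA)}, require {truck_at(t3,portA)}
    → {in(p2,t3), pkg_at(p4,portA), truck_at(t3,portA)}
  through step 2 (load(p2,t3,portA)): drop {in(p2,t3)}, keep {pkg_at(p4,portA), truck_at(t3,portA)}, require {pkg_at(p2,portA), truck_at(t3,portA)}
    → {pkg_at(p2,portA), pkg_at(p4,portA), truck_at(t3,portA)}
  through step 1 (unload(p4,t3,portA)): drop {pkg_at(p4,portA)}, keep {pkg_at(p2,portA), truck_at(t3,portA)}, require {in(p4,t3), truck_at(t3,portA)}
    → {in(p4,t3), pkg_at(p2,portA), truck_at(t3,portA)}

== RESULT ==
["in(p4,t3)", "pkg_at(p2,portA)", "truck_at(t3,portA)"]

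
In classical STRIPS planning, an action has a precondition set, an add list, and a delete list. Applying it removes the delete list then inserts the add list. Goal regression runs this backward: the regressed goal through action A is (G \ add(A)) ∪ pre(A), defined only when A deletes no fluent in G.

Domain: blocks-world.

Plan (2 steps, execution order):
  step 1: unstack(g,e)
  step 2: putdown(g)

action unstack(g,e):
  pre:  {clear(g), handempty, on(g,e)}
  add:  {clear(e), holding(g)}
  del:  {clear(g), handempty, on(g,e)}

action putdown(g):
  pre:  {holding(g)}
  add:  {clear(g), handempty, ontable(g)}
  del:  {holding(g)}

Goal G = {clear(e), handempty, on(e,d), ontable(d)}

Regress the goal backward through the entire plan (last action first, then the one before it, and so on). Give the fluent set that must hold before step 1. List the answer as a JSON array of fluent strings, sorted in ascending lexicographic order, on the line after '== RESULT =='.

Work backward from the goal:
  through step 2 (putdown(g)): drop {handempty}, keep {clear(e), on(e,d), ontable(d)}, require {holding(g)}
    → {clear(e), holding(g), on(e,d), ontable(d)}
  through step 1 (unstack(g,e)): drop {clear(e), holding(g)}, keep {on(e,d), ontable(d)}, require {clear(g), handempty, on(g,e)}
    → {clear(g), handempty, on(e,d), on(g,e), ontable(d)}

== RESULT ==
["clear(g)", "handempty", "on(e,d)", "on(g,e)", "ontable(d)"]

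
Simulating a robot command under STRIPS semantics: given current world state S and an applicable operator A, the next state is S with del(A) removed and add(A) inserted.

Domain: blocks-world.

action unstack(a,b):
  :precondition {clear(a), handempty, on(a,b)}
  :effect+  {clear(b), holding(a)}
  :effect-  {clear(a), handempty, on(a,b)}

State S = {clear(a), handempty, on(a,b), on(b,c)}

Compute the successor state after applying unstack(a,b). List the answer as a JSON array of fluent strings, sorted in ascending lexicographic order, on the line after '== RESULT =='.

Progress:
  pre ⊆ S: {clear(a), handempty, on(a,b)} ⊆ S  — applicable
  S \ del = {on(b,c)}
  ∪ add   = {clear(b), holding(a), on(b,c)}

== RESULT ==
["clear(b)", "holding(a)", "on(b,c)"]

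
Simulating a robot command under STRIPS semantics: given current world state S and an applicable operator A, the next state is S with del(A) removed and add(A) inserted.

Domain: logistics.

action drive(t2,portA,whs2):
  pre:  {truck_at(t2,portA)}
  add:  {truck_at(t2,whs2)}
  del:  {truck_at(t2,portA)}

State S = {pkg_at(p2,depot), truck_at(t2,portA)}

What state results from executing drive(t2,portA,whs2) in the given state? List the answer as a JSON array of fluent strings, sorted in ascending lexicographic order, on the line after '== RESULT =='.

Compute (S \ del) ∪ add:
  pre ⊆ S: {truck_at(t2,portA)} ⊆ S  — applicable
  S \ del = {pkg_at(p2,depot)}
  ∪ add   = {pkg_at(p2,depot), truck_at(t2,whs2)}

== RESULT ==
["pkg_at(p2,depot)", "truck_at(t2,whs2)"]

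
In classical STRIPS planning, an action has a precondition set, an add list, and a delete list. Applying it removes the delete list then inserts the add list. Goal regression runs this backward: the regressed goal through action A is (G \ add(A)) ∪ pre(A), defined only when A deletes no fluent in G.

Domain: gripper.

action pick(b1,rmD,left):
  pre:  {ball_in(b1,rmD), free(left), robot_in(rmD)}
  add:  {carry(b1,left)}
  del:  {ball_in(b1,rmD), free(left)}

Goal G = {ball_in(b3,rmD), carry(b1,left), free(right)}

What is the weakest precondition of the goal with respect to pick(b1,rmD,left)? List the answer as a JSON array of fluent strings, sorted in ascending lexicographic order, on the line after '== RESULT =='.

Regress:
  G ∩ del = {}  (empty — regression defined)
  G \ add = {ball_in(b3,rmD), carry(b1,left), free(right)} \ {carry(b1,left)} = {ball_in(b3,rmD), free(right)}
  ∪ pre   = {ball_in(b3,rmD), free(right)} ∪ {ball_in(b1,rmD), free(left), robot_in(rmD)}
          = {ball_in(b1,rmD), ball_in(b3,rmD), free(left), free(right), robot_in(rmD)}

== RESULT ==
["ball_in(b1,rmD)", "ball_in(b3,rmD)", "free(left)", "free(right)", "robot_in(rmD)"]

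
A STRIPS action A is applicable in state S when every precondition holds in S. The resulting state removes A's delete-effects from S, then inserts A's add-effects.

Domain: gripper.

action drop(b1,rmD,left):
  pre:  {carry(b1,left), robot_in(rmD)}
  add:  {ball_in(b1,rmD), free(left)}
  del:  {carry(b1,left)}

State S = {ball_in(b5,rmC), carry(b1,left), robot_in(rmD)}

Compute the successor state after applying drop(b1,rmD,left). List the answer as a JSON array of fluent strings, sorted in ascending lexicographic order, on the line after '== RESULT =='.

Compute (S \ del) ∪ add:
  pre ⊆ S: {carry(b1,left), robot_in(rmD)} ⊆ S  — applicable
  S \ del = {ball_in(b5,rmC), robot_in(rmD)}
  ∪ add   = {ball_in(b1,rmD), ball_in(b5,rmC), free(left), robot_in(rmD)}

== RESULT ==
["ball_in(b1,rmD)", "ball_in(b5,rmC)", "free(left)", "robot_in(rmD)"]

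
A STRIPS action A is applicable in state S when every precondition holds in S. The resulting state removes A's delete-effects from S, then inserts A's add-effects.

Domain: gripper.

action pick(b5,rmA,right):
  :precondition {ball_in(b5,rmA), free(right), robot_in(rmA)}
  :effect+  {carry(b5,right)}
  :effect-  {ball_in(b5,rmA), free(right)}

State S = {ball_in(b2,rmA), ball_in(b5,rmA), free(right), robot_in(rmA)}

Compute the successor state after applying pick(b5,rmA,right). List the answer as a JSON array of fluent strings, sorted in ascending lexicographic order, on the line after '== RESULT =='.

Compute (S \ del) ∪ add:
  pre ⊆ S: {ball_in(b5,rmA), free(right), robot_in(rmA)} ⊆ S  — applicable
  S \ del = {ball_in(b2,rmA), robot_in(rmA)}
  ∪ add   = {ball_in(b2,rmA), carry(b5,right), robot_in(rmA)}

== RESULT ==
["ball_in(b2,rmA)", "carry(b5,right)", "robot_in(rmA)"]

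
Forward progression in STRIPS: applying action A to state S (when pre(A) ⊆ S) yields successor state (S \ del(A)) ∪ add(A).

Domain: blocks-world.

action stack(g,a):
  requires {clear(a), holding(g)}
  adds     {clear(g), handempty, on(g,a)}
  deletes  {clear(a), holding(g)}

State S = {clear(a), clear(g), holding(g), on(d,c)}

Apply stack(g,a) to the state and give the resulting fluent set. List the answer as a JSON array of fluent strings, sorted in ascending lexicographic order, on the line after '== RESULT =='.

Compute (S \ del) ∪ add:
  pre ⊆ S: {clear(a), holding(g)} ⊆ S  — applicable
  S \ del = {clear(g), on(d,c)}
  ∪ add   = {clear(g), handempty, on(d,c), on(g,a)}

== RESULT ==
["clear(g)", "handempty", "on(d,c)", "on(g,a)"]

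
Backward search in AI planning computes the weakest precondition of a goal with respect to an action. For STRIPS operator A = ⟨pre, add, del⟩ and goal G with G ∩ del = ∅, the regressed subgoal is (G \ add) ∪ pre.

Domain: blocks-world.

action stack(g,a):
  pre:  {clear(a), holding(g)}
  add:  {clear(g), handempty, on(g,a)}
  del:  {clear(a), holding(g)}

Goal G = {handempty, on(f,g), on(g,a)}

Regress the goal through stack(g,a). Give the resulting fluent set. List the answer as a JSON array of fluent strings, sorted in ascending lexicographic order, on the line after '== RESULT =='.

Compute (G \ add) ∪ pre:
  G ∩ del = {}  (empty — regression defined)
  G \ add = {handempty, on(f,g), on(g,a)} \ {clear(g), handempty, on(g,a)} = {on(f,g)}
  ∪ pre   = {on(f,g)} ∪ {clear(a), holding(g)}
          = {clear(a), holding(g), on(f,g)}

== RESULT ==
["clear(a)", "holding(g)", "on(f,g)"]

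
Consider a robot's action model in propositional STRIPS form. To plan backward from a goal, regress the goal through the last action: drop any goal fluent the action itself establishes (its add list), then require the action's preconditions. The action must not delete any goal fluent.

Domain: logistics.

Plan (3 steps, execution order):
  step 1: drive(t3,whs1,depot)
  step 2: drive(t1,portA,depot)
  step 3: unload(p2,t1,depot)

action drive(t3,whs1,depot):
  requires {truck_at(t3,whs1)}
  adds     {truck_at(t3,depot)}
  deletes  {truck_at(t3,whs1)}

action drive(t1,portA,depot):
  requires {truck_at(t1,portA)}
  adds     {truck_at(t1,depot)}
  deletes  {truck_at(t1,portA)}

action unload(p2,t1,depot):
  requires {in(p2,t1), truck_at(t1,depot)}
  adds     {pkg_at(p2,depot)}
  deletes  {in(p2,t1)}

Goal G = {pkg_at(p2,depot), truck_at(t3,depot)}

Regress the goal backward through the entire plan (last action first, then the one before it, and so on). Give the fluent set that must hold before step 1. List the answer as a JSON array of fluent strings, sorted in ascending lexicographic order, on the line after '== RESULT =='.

Regress step by step:
  through step 3 (unload(p2,t1,depot)): drop {pkg_at(p2,depot)}, keep {truck_at(t3,depot)}, require {in(p2,t1), truck_at(t1,depot)}
    → {in(p2,t1), truck_at(t1,depot), truck_at(t3,depot)}
  through step 2 (drive(t1,portA,depot)): drop {truck_at(t1,depot)}, keep {in(p2,t1), truck_at(t3,depot)}, require {truck_at(t1,portA)}
    → {in(p2,t1), truck_at(t1,portA), truck_at(t3,depot)}
  through step 1 (drive(t3,whs1,depot)): drop {truck_at(t3,depot)}, keep {in(p2,t1), truck_at(t1,portA)}, require {truck_at(t3,whs1)}
    → {in(p2,t1), truck_at(t1,portA), truck_at(t3,whs1)}

== RESULT ==
["in(p2,t1)", "truck_at(t1,portA)", "truck_at(t3,whs1)"]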